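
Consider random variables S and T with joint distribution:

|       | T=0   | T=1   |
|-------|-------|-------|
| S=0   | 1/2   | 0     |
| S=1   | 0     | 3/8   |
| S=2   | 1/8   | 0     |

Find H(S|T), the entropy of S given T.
Marginal P(T) (column sums):
  P(T=0) = 1/2 + 0 + 1/8 = 5/8
  P(T=1) = 0 + 3/8 + 0 = 3/8

H(S|T) = -Σ P(S,T)·log₂ P(S|T), where P(S|T) = P(S,T) / P(T)
  (cells with P(S,T) = 0 contribute 0)
  (S=0,T=0): P(S|T) = (1/2)/(5/8) = 4/5;  -(1/2)·log₂(4/5) = 0.1610
  (S=1,T=1): P(S|T) = (3/8)/(3/8) = 1;  -(3/8)·log₂(1) = 0.0000
  (S=2,T=0): P(S|T) = (1/8)/(5/8) = 1/5;  -(1/8)·log₂(1/5) = 0.2902
H(S|T) = 0.1610 + 0.0000 + 0.2902
  = 0.4512 bits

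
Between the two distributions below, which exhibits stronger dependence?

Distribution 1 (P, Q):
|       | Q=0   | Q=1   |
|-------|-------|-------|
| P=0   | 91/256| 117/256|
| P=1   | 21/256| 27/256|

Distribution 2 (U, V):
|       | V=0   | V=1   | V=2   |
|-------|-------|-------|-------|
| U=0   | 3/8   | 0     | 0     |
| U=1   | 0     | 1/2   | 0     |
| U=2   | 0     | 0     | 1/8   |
Distribution 1 (P, Q):
Marginal P(P) (row sums):
  P(P=0) = 91/256 + 117/256 = 13/16
  P(P=1) = 21/256 + 27/256 = 3/16
Marginal P(Q) (column sums):
  P(Q=0) = 91/256 + 21/256 = 7/16
  P(Q=1) = 117/256 + 27/256 = 9/16

H(P) = -[(13/16)·log₂(13/16) + (3/16)·log₂(3/16)]
  = 0.2434 + 0.4528
  = 0.6962 bits
H(Q) = -[(7/16)·log₂(7/16) + (9/16)·log₂(9/16)]
  = 0.5218 + 0.4669
  = 0.9887 bits
H(P,Q) = -[(91/256)·log₂(91/256) + (117/256)·log₂(117/256) + (21/256)·log₂(21/256) + (27/256)·log₂(27/256)]
  = 0.5304 + 0.5163 + 0.2959 + 0.3423
  = 1.6849 bits

I(P;Q) = H(P) + H(Q) - H(P,Q)
  = 0.6962 + 0.9887 - 1.6849
  = 0.0000 bits

Distribution 2 (U, V):
Marginal P(U) (row sums):
  P(U=0) = 3/8 + 0 + 0 = 3/8
  P(U=1) = 0 + 1/2 + 0 = 1/2
  P(U=2) = 0 + 0 + 1/8 = 1/8
Marginal P(V) (column sums):
  P(V=0) = 3/8 + 0 + 0 = 3/8
  P(V=1) = 0 + 1/2 + 0 = 1/2
  P(V=2) = 0 + 0 + 1/8 = 1/8

H(U) = -[(3/8)·log₂(3/8) + (1/2)·log₂(1/2) + (1/8)·log₂(1/8)]
  = 0.5306 + 0.5000 + 0.3750
  = 1.4056 bits
H(V) = -[(3/8)·log₂(3/8) + (1/2)·log₂(1/2) + (1/8)·log₂(1/8)]
  = 0.5306 + 0.5000 + 0.3750
  = 1.4056 bits
H(U,V) = -[(3/8)·log₂(3/8) + (1/2)·log₂(1/2) + (1/8)·log₂(1/8)]
  = 0.5306 + 0.5000 + 0.3750
  = 1.4056 bits

I(U;V) = H(U) + H(V) - H(U,V)
  = 1.4056 + 1.4056 - 1.4056
  = 1.4056 bits

I(U;V) = 1.4056 bits > I(P;Q) = 0.0000 bits, so (U, V) has the higher mutual information (stronger dependence).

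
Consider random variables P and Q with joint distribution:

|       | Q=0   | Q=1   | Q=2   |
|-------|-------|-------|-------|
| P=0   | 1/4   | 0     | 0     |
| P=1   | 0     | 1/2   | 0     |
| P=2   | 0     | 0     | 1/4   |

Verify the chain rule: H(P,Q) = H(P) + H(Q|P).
Left side:
H(P,Q) = -[(1/4)·log₂(1/4) + (1/2)·log₂(1/2) + (1/4)·log₂(1/4)]
  = 0.5000 + 0.5000 + 0.5000
  = 1.5000 bits

Right side:
Marginal P(P) (row sums):
  P(P=0) = 1/4 + 0 + 0 = 1/4
  P(P=1) = 0 + 1/2 + 0 = 1/2
  P(P=2) = 0 + 0 + 1/4 = 1/4
H(P) = -[(1/4)·log₂(1/4) + (1/2)·log₂(1/2) + (1/4)·log₂(1/4)]
  = 0.5000 + 0.5000 + 0.5000
  = 1.5000 bits
H(Q|P) = -Σ P(P,Q)·log₂ P(Q|P), where P(Q|P) = P(P,Q) / P(P)
  (cells with P(P,Q) = 0 contribute 0)
  (P=0,Q=0): P(Q|P) = (1/4)/(1/4) = 1;  -(1/4)·log₂(1) = 0.0000
  (P=1,Q=1): P(Q|P) = (1/2)/(1/2) = 1;  -(1/2)·log₂(1) = 0.0000
  (P=2,Q=2): P(Q|P) = (1/4)/(1/4) = 1;  -(1/4)·log₂(1) = 0.0000
H(Q|P) = 0.0000 + 0.0000 + 0.0000
  = 0.0000 bits
H(P) + H(Q|P) = 1.5000 + 0.0000 = 1.5000 bits

Both sides equal 1.5000 bits, so the chain rule holds ✓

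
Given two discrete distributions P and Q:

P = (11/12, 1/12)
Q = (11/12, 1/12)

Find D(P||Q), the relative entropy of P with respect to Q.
D(P||Q) = Σ P(i) log₂(P(i)/Q(i))
  i=0: (11/12) × log₂((11/12)/(11/12)) = (11/12) × log₂(1) = 0.0000
  i=1: (1/12) × log₂((1/12)/(1/12)) = (1/12) × log₂(1) = 0.0000
D(P||Q) = 0.0000 + 0.0000
  = 0.0000 bits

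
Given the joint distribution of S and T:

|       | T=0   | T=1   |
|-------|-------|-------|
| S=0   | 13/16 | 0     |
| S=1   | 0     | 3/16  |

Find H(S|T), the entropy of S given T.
Marginal P(T) (column sums):
  P(T=0) = 13/16 + 0 = 13/16
  P(T=1) = 0 + 3/16 = 3/16

H(S|T) = -Σ P(S,T)·log₂ P(S|T), where P(S|T) = P(S,T) / P(T)
  (cells with P(S,T) = 0 contribute 0)
  (S=0,T=0): P(S|T) = (13/16)/(13/16) = 1;  -(13/16)·log₂(1) = 0.0000
  (S=1,T=1): P(S|T) = (3/16)/(3/16) = 1;  -(3/16)·log₂(1) = 0.0000
H(S|T) = 0.0000 + 0.0000
  = 0.0000 bits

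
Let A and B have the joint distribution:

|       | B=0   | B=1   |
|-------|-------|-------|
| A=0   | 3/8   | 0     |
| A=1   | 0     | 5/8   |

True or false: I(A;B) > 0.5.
Marginal P(A) (row sums):
  P(A=0) = 3/8 + 0 = 3/8
  P(A=1) = 0 + 5/8 = 5/8
Marginal P(B) (column sums):
  P(B=0) = 3/8 + 0 = 3/8
  P(B=1) = 0 + 5/8 = 5/8

H(A) = -[(3/8)·log₂(3/8) + (5/8)·log₂(5/8)]
  = 0.5306 + 0.4238
  = 0.9544 bits
H(B) = -[(3/8)·log₂(3/8) + (5/8)·log₂(5/8)]
  = 0.5306 + 0.4238
  = 0.9544 bits
H(A,B) = -[(3/8)·log₂(3/8) + (5/8)·log₂(5/8)]
  = 0.5306 + 0.4238
  = 0.9544 bits

I(A;B) = H(A) + H(B) - H(A,B)
  = 0.9544 + 0.9544 - 0.9544
  = 0.9544 bits

True. I(A;B) = 0.9544 bits, which is > 0.5 bits.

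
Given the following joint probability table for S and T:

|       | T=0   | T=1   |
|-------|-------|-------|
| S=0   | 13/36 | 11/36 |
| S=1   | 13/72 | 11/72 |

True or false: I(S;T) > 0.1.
Marginal P(S) (row sums):
  P(S=0) = 13/36 + 11/36 = 2/3
  P(S=1) = 13/72 + 11/72 = 1/3
Marginal P(T) (column sums):
  P(T=0) = 13/36 + 13/72 = 13/24
  P(T=1) = 11/36 + 11/72 = 11/24

H(S) = -[(2/3)·log₂(2/3) + (1/3)·log₂(1/3)]
  = 0.3900 + 0.5283
  = 0.9183 bits
H(T) = -[(13/24)·log₂(13/24) + (11/24)·log₂(11/24)]
  = 0.4791 + 0.5159
  = 0.9950 bits
H(S,T) = -[(13/36)·log₂(13/36) + (11/36)·log₂(11/36) + (13/72)·log₂(13/72) + (11/72)·log₂(11/72)]
  = 0.5306 + 0.5227 + 0.4459 + 0.4141
  = 1.9133 bits

I(S;T) = H(S) + H(T) - H(S,T)
  = 0.9183 + 0.9950 - 1.9133
  = 0.0000 bits

False. I(S;T) = 0.0000 bits, which is ≤ 0.1 bits.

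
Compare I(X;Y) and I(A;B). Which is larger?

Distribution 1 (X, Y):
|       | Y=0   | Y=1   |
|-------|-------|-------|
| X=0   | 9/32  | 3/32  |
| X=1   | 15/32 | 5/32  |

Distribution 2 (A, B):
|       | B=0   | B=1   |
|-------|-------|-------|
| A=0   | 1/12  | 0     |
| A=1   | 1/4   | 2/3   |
Distribution 1 (X, Y):
Marginal P(X) (row sums):
  P(X=0) = 9/32 + 3/32 = 3/8
  P(X=1) = 15/32 + 5/32 = 5/8
Marginal P(Y) (column sums):
  P(Y=0) = 9/32 + 15/32 = 3/4
  P(Y=1) = 3/32 + 5/32 = 1/4

H(X) = -[(3/8)·log₂(3/8) + (5/8)·log₂(5/8)]
  = 0.5306 + 0.4238
  = 0.9544 bits
H(Y) = -[(3/4)·log₂(3/4) + (1/4)·log₂(1/4)]
  = 0.3113 + 0.5000
  = 0.8113 bits
H(X,Y) = -[(9/32)·log₂(9/32) + (3/32)·log₂(3/32) + (15/32)·log₂(15/32) + (5/32)·log₂(5/32)]
  = 0.5147 + 0.3202 + 0.5124 + 0.4184
  = 1.7657 bits

I(X;Y) = H(X) + H(Y) - H(X,Y)
  = 0.9544 + 0.8113 - 1.7657
  = 0.0000 bits

Distribution 2 (A, B):
Marginal P(A) (row sums):
  P(A=0) = 1/12 + 0 = 1/12
  P(A=1) = 1/4 + 2/3 = 11/12
Marginal P(B) (column sums):
  P(B=0) = 1/12 + 1/4 = 1/3
  P(B=1) = 0 + 2/3 = 2/3

H(A) = -[(1/12)·log₂(1/12) + (11/12)·log₂(11/12)]
  = 0.2987 + 0.1151
  = 0.4138 bits
H(B) = -[(1/3)·log₂(1/3) + (2/3)·log₂(2/3)]
  = 0.5283 + 0.3900
  = 0.9183 bits
H(A,B) = -[(1/12)·log₂(1/12) + (1/4)·log₂(1/4) + (2/3)·log₂(2/3)]
  = 0.2987 + 0.5000 + 0.3900
  = 1.1887 bits

I(A;B) = H(A) + H(B) - H(A,B)
  = 0.4138 + 0.9183 - 1.1887
  = 0.1434 bits

I(A;B) = 0.1434 bits > I(X;Y) = 0.0000 bits, so (A, B) has the higher mutual information (stronger dependence).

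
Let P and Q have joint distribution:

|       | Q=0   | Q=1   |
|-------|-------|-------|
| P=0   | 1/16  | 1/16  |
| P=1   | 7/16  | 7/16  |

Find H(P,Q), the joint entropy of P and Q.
H(P,Q) = -Σ P(P,Q) log₂ P(P,Q), summed over the non-zero cells:
H(P,Q) = -[(1/16)·log₂(1/16) + (1/16)·log₂(1/16) + (7/16)·log₂(7/16) + (7/16)·log₂(7/16)]
  = 0.2500 + 0.2500 + 0.5218 + 0.5218
  = 1.5436 bits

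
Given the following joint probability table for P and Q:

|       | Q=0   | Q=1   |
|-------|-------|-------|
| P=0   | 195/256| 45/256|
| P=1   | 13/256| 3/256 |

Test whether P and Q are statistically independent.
Marginal P(P) (row sums):
  P(P=0) = 195/256 + 45/256 = 15/16
  P(P=1) = 13/256 + 3/256 = 1/16
Marginal P(Q) (column sums):
  P(Q=0) = 195/256 + 13/256 = 13/16
  P(Q=1) = 45/256 + 3/256 = 3/16

P and Q are independent iff P(P=i,Q=j) = P(P=i)·P(Q=j) for every cell.
  P(P=0)·P(Q=0) = 15/16 × 13/16 = 195/256 = P(P=0,Q=0) ✓
  P(P=0)·P(Q=1) = 15/16 × 3/16 = 45/256 = P(P=0,Q=1) ✓
  P(P=1)·P(Q=0) = 1/16 × 13/16 = 13/256 = P(P=1,Q=0) ✓
  P(P=1)·P(Q=1) = 1/16 × 3/16 = 3/256 = P(P=1,Q=1) ✓

Yes, P and Q are independent: every cell factors, so I(P;Q) = 0 bits.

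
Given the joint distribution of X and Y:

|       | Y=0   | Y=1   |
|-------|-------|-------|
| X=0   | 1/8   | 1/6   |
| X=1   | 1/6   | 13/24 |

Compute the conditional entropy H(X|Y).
Marginal P(Y) (column sums):
  P(Y=0) = 1/8 + 1/6 = 7/24
  P(Y=1) = 1/6 + 13/24 = 17/24

H(X|Y) = -Σ P(X,Y)·log₂ P(X|Y), where P(X|Y) = P(X,Y) / P(Y)
  (X=0,Y=0): P(X|Y) = (1/8)/(7/24) = 3/7;  -(1/8)·log₂(3/7) = 0.1528
  (X=0,Y=1): P(X|Y) = (1/6)/(17/24) = 4/17;  -(1/6)·log₂(4/17) = 0.3479
  (X=1,Y=0): P(X|Y) = (1/6)/(7/24) = 4/7;  -(1/6)·log₂(4/7) = 0.1346
  (X=1,Y=1): P(X|Y) = (13/24)/(17/24) = 13/17;  -(13/24)·log₂(13/17) = 0.2096
H(X|Y) = 0.1528 + 0.3479 + 0.1346 + 0.2096
  = 0.8449 bits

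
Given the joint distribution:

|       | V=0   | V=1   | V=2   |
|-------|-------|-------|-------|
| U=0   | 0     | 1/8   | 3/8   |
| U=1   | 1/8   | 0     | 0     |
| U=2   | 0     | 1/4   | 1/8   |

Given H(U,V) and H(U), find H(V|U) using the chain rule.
From the chain rule: H(U,V) = H(U) + H(V|U)
Therefore: H(V|U) = H(U,V) - H(U)

H(U,V) = -[(1/8)·log₂(1/8) + (3/8)·log₂(3/8) + (1/8)·log₂(1/8) + (1/4)·log₂(1/4) + (1/8)·log₂(1/8)]
  = 0.3750 + 0.5306 + 0.3750 + 0.5000 + 0.3750
  = 2.1556 bits
Marginal P(U) (row sums):
  P(U=0) = 0 + 1/8 + 3/8 = 1/2
  P(U=1) = 1/8 + 0 + 0 = 1/8
  P(U=2) = 0 + 1/4 + 1/8 = 3/8
H(U) = -[(1/2)·log₂(1/2) + (1/8)·log₂(1/8) + (3/8)·log₂(3/8)]
  = 0.5000 + 0.3750 + 0.5306
  = 1.4056 bits

H(V|U) = 2.1556 - 1.4056 = 0.7500 bits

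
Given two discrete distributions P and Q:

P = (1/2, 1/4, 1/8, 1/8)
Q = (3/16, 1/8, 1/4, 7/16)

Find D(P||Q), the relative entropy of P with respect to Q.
D(P||Q) = Σ P(i) log₂(P(i)/Q(i))
  i=0: (1/2) × log₂((1/2)/(3/16)) = (1/2) × log₂(8/3) = 0.7075
  i=1: (1/4) × log₂((1/4)/(1/8)) = (1/4) × log₂(2) = 0.2500
  i=2: (1/8) × log₂((1/8)/(1/4)) = (1/8) × log₂(1/2) = -0.1250
  i=3: (1/8) × log₂((1/8)/(7/16)) = (1/8) × log₂(2/7) = -0.2259
D(P||Q) = 0.7075 + 0.2500 - 0.1250 - 0.2259
  = 0.6066 bits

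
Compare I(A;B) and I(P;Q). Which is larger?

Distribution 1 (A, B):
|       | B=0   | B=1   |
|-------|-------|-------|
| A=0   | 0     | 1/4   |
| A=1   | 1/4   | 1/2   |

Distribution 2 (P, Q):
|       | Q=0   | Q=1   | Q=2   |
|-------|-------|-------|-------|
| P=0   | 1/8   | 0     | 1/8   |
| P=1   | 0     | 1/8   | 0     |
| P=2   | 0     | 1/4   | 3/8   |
Distribution 1 (A, B):
Marginal P(A) (row sums):
  P(A=0) = 0 + 1/4 = 1/4
  P(A=1) = 1/4 + 1/2 = 3/4
Marginal P(B) (column sums):
  P(B=0) = 0 + 1/4 = 1/4
  P(B=1) = 1/4 + 1/2 = 3/4

H(A) = -[(1/4)·log₂(1/4) + (3/4)·log₂(3/4)]
  = 0.5000 + 0.3113
  = 0.8113 bits
H(B) = -[(1/4)·log₂(1/4) + (3/4)·log₂(3/4)]
  = 0.5000 + 0.3113
  = 0.8113 bits
H(A,B) = -[(1/4)·log₂(1/4) + (1/4)·log₂(1/4) + (1/2)·log₂(1/2)]
  = 0.5000 + 0.5000 + 0.5000
  = 1.5000 bits

I(A;B) = H(A) + H(B) - H(A,B)
  = 0.8113 + 0.8113 - 1.5000
  = 0.1226 bits

Distribution 2 (P, Q):
Marginal P(P) (row sums):
  P(P=0) = 1/8 + 0 + 1/8 = 1/4
  P(P=1) = 0 + 1/8 + 0 = 1/8
  P(P=2) = 0 + 1/4 + 3/8 = 5/8
Marginal P(Q) (column sums):
  P(Q=0) = 1/8 + 0 + 0 = 1/8
  P(Q=1) = 0 + 1/8 + 1/4 = 3/8
  P(Q=2) = 1/8 + 0 + 3/8 = 1/2

H(P) = -[(1/4)·log₂(1/4) + (1/8)·log₂(1/8) + (5/8)·log₂(5/8)]
  = 0.5000 + 0.3750 + 0.4238
  = 1.2988 bits
H(Q) = -[(1/8)·log₂(1/8) + (3/8)·log₂(3/8) + (1/2)·log₂(1/2)]
  = 0.3750 + 0.5306 + 0.5000
  = 1.4056 bits
H(P,Q) = -[(1/8)·log₂(1/8) + (1/8)·log₂(1/8) + (1/8)·log₂(1/8) + (1/4)·log₂(1/4) + (3/8)·log₂(3/8)]
  = 0.3750 + 0.3750 + 0.3750 + 0.5000 + 0.5306
  = 2.1556 bits

I(P;Q) = H(P) + H(Q) - H(P,Q)
  = 1.2988 + 1.4056 - 2.1556
  = 0.5488 bits

I(P;Q) = 0.5488 bits > I(A;B) = 0.1226 bits, so (P, Q) has the higher mutual information (stronger dependence).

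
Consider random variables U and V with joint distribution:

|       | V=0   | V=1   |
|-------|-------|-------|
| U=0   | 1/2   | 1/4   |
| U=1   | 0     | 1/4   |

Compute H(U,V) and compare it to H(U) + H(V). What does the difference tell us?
Marginal P(U) (row sums):
  P(U=0) = 1/2 + 1/4 = 3/4
  P(U=1) = 0 + 1/4 = 1/4
Marginal P(V) (column sums):
  P(V=0) = 1/2 + 0 = 1/2
  P(V=1) = 1/4 + 1/4 = 1/2

H(U,V) = -[(1/2)·log₂(1/2) + (1/4)·log₂(1/4) + (1/4)·log₂(1/4)]
  = 0.5000 + 0.5000 + 0.5000
  = 1.5000 bits
H(U) = -[(3/4)·log₂(3/4) + (1/4)·log₂(1/4)]
  = 0.3113 + 0.5000
  = 0.8113 bits
H(V) = -[(1/2)·log₂(1/2) + (1/2)·log₂(1/2)]
  = 0.5000 + 0.5000
  = 1.0000 bits

H(U) + H(V) = 0.8113 + 1.0000 = 1.8113 bits
Difference: H(U) + H(V) - H(U,V) = 1.8113 - 1.5000 = 0.3113 bits = I(U;V)

The difference is the mutual information; it is positive here, so U and V are dependent (knowing one reduces uncertainty about the other by 0.3113 bits).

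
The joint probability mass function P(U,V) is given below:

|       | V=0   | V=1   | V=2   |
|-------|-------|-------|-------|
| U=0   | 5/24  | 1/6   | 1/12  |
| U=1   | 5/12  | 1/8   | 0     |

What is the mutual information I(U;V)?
Marginal P(U) (row sums):
  P(U=0) = 5/24 + 1/6 + 1/12 = 11/24
  P(U=1) = 5/12 + 1/8 + 0 = 13/24
Marginal P(V) (column sums):
  P(V=0) = 5/24 + 5/12 = 5/8
  P(V=1) = 1/6 + 1/8 = 7/24
  P(V=2) = 1/12 + 0 = 1/12

H(U) = -[(11/24)·log₂(11/24) + (13/24)·log₂(13/24)]
  = 0.5159 + 0.4791
  = 0.9950 bits
H(V) = -[(5/8)·log₂(5/8) + (7/24)·log₂(7/24) + (1/12)·log₂(1/12)]
  = 0.4238 + 0.5185 + 0.2987
  = 1.2410 bits
H(U,V) = -[(5/24)·log₂(5/24) + (1/6)·log₂(1/6) + (1/12)·log₂(1/12) + (5/12)·log₂(5/12) + (1/8)·log₂(1/8)]
  = 0.4715 + 0.4308 + 0.2987 + 0.5263 + 0.3750
  = 2.1023 bits

I(U;V) = H(U) + H(V) - H(U,V)
  = 0.9950 + 1.2410 - 2.1023
  = 0.1337 bits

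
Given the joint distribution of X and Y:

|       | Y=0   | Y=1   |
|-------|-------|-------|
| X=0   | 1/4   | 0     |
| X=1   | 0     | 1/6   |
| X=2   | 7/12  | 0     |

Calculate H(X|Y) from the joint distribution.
Marginal P(Y) (column sums):
  P(Y=0) = 1/4 + 0 + 7/12 = 5/6
  P(Y=1) = 0 + 1/6 + 0 = 1/6

H(X|Y) = -Σ P(X,Y)·log₂ P(X|Y), where P(X|Y) = P(X,Y) / P(Y)
  (cells with P(X,Y) = 0 contribute 0)
  (X=0,Y=0): P(X|Y) = (1/4)/(5/6) = 3/10;  -(1/4)·log₂(3/10) = 0.4342
  (X=1,Y=1): P(X|Y) = (1/6)/(1/6) = 1;  -(1/6)·log₂(1) = 0.0000
  (X=2,Y=0): P(X|Y) = (7/12)/(5/6) = 7/10;  -(7/12)·log₂(7/10) = 0.3002
H(X|Y) = 0.4342 + 0.0000 + 0.3002
  = 0.7344 bits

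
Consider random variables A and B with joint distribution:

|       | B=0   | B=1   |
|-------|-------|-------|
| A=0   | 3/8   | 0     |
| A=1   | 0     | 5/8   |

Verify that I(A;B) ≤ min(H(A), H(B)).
Marginal P(A) (row sums):
  P(A=0) = 3/8 + 0 = 3/8
  P(A=1) = 0 + 5/8 = 5/8
Marginal P(B) (column sums):
  P(B=0) = 3/8 + 0 = 3/8
  P(B=1) = 0 + 5/8 = 5/8

H(A) = -[(3/8)·log₂(3/8) + (5/8)·log₂(5/8)]
  = 0.5306 + 0.4238
  = 0.9544 bits
H(B) = -[(3/8)·log₂(3/8) + (5/8)·log₂(5/8)]
  = 0.5306 + 0.4238
  = 0.9544 bits
H(A,B) = -[(3/8)·log₂(3/8) + (5/8)·log₂(5/8)]
  = 0.5306 + 0.4238
  = 0.9544 bits

I(A;B) = H(A) + H(B) - H(A,B)
  = 0.9544 + 0.9544 - 0.9544
  = 0.9544 bits

min(H(A), H(B)) = min(0.9544, 0.9544) = 0.9544 bits
Since 0.9544 ≤ 0.9544, the bound is satisfied ✓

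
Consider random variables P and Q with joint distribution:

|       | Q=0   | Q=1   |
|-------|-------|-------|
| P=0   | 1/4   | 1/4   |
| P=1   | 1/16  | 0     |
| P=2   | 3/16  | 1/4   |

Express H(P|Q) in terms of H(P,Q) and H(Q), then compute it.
H(P|Q) = H(P,Q) - H(Q)

Marginal P(Q) (column sums):
  P(Q=0) = 1/4 + 1/16 + 3/16 = 1/2
  P(Q=1) = 1/4 + 0 + 1/4 = 1/2

H(P,Q) = -[(1/4)·log₂(1/4) + (1/4)·log₂(1/4) + (1/16)·log₂(1/16) + (3/16)·log₂(3/16) + (1/4)·log₂(1/4)]
  = 0.5000 + 0.5000 + 0.2500 + 0.4528 + 0.5000
  = 2.2028 bits
H(Q) = -[(1/2)·log₂(1/2) + (1/2)·log₂(1/2)]
  = 0.5000 + 0.5000
  = 1.0000 bits

H(P|Q) = 2.2028 - 1.0000 = 1.2028 bits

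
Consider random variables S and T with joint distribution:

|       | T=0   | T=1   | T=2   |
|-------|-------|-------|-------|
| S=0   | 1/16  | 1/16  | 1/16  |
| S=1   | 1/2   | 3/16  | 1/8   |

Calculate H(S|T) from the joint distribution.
Marginal P(T) (column sums):
  P(T=0) = 1/16 + 1/2 = 9/16
  P(T=1) = 1/16 + 3/16 = 1/4
  P(T=2) = 1/16 + 1/8 = 3/16

H(S|T) = -Σ P(S,T)·log₂ P(S|T), where P(S|T) = P(S,T) / P(T)
  (S=0,T=0): P(S|T) = (1/16)/(9/16) = 1/9;  -(1/16)·log₂(1/9) = 0.1981
  (S=0,T=1): P(S|T) = (1/16)/(1/4) = 1/4;  -(1/16)·log₂(1/4) = 0.1250
  (S=0,T=2): P(S|T) = (1/16)/(3/16) = 1/3;  -(1/16)·log₂(1/3) = 0.0991
  (S=1,T=0): P(S|T) = (1/2)/(9/16) = 8/9;  -(1/2)·log₂(8/9) = 0.0850
  (S=1,T=1): P(S|T) = (3/16)/(1/4) = 3/4;  -(3/16)·log₂(3/4) = 0.0778
  (S=1,T=2): P(S|T) = (1/8)/(3/16) = 2/3;  -(1/8)·log₂(2/3) = 0.0731
H(S|T) = 0.1981 + 0.1250 + 0.0991 + 0.0850 + 0.0778 + 0.0731
  = 0.6581 bits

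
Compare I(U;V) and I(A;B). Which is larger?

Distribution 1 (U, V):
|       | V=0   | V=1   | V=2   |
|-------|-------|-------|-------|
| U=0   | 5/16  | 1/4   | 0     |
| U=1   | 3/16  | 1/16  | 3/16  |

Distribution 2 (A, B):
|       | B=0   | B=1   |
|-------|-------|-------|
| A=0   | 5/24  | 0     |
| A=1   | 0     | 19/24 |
Distribution 1 (U, V):
Marginal P(U) (row sums):
  P(U=0) = 5/16 + 1/4 + 0 = 9/16
  P(U=1) = 3/16 + 1/16 + 3/16 = 7/16
Marginal P(V) (column sums):
  P(V=0) = 5/16 + 3/16 = 1/2
  P(V=1) = 1/4 + 1/16 = 5/16
  P(V=2) = 0 + 3/16 = 3/16

H(U) = -[(9/16)·log₂(9/16) + (7/16)·log₂(7/16)]
  = 0.4669 + 0.5218
  = 0.9887 bits
H(V) = -[(1/2)·log₂(1/2) + (5/16)·log₂(5/16) + (3/16)·log₂(3/16)]
  = 0.5000 + 0.5244 + 0.4528
  = 1.4772 bits
H(U,V) = -[(5/16)·log₂(5/16) + (1/4)·log₂(1/4) + (3/16)·log₂(3/16) + (1/16)·log₂(1/16) + (3/16)·log₂(3/16)]
  = 0.5244 + 0.5000 + 0.4528 + 0.2500 + 0.4528
  = 2.1800 bits

I(U;V) = H(U) + H(V) - H(U,V)
  = 0.9887 + 1.4772 - 2.1800
  = 0.2859 bits

Distribution 2 (A, B):
Marginal P(A) (row sums):
  P(A=0) = 5/24 + 0 = 5/24
  P(A=1) = 0 + 19/24 = 19/24
Marginal P(B) (column sums):
  P(B=0) = 5/24 + 0 = 5/24
  P(B=1) = 0 + 19/24 = 19/24

H(A) = -[(5/24)·log₂(5/24) + (19/24)·log₂(19/24)]
  = 0.4715 + 0.2668
  = 0.7383 bits
H(B) = -[(5/24)·log₂(5/24) + (19/24)·log₂(19/24)]
  = 0.4715 + 0.2668
  = 0.7383 bits
H(A,B) = -[(5/24)·log₂(5/24) + (19/24)·log₂(19/24)]
  = 0.4715 + 0.2668
  = 0.7383 bits

I(A;B) = H(A) + H(B) - H(A,B)
  = 0.7383 + 0.7383 - 0.7383
  = 0.7383 bits

I(A;B) = 0.7383 bits > I(U;V) = 0.2859 bits, so (A, B) has the higher mutual information (stronger dependence).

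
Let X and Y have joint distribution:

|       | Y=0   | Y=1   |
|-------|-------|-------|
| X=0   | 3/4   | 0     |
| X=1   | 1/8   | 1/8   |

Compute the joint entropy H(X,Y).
H(X,Y) = -Σ P(X,Y) log₂ P(X,Y), summed over the non-zero cells:
H(X,Y) = -[(3/4)·log₂(3/4) + (1/8)·log₂(1/8) + (1/8)·log₂(1/8)]
  = 0.3113 + 0.3750 + 0.3750
  = 1.0613 bits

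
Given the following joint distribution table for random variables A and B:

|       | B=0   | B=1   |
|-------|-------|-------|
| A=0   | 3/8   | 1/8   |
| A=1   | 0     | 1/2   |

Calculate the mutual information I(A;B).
Marginal P(A) (row sums):
  P(A=0) = 3/8 + 1/8 = 1/2
  P(A=1) = 0 + 1/2 = 1/2
Marginal P(B) (column sums):
  P(B=0) = 3/8 + 0 = 3/8
  P(B=1) = 1/8 + 1/2 = 5/8

H(A) = -[(1/2)·log₂(1/2) + (1/2)·log₂(1/2)]
  = 0.5000 + 0.5000
  = 1.0000 bits
H(B) = -[(3/8)·log₂(3/8) + (5/8)·log₂(5/8)]
  = 0.5306 + 0.4238
  = 0.9544 bits
H(A,B) = -[(3/8)·log₂(3/8) + (1/8)·log₂(1/8) + (1/2)·log₂(1/2)]
  = 0.5306 + 0.3750 + 0.5000
  = 1.4056 bits

I(A;B) = H(A) + H(B) - H(A,B)
  = 1.0000 + 0.9544 - 1.4056
  = 0.5488 bits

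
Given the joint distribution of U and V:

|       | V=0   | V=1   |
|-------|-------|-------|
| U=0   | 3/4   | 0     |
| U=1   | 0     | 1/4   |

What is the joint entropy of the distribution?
H(U,V) = -Σ P(U,V) log₂ P(U,V), summed over the non-zero cells:
H(U,V) = -[(3/4)·log₂(3/4) + (1/4)·log₂(1/4)]
  = 0.3113 + 0.5000
  = 0.8113 bits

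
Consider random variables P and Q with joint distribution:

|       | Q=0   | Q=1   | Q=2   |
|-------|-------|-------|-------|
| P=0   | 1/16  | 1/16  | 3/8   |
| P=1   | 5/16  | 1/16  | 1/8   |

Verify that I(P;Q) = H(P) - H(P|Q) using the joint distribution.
Left side, from I(P;Q) = H(P) + H(Q) - H(P,Q):
Marginal P(P) (row sums):
  P(P=0) = 1/16 + 1/16 + 3/8 = 1/2
  P(P=1) = 5/16 + 1/16 + 1/8 = 1/2
Marginal P(Q) (column sums):
  P(Q=0) = 1/16 + 5/16 = 3/8
  P(Q=1) = 1/16 + 1/16 = 1/8
  P(Q=2) = 3/8 + 1/8 = 1/2

H(P) = -[(1/2)·log₂(1/2) + (1/2)·log₂(1/2)]
  = 0.5000 + 0.5000
  = 1.0000 bits
H(Q) = -[(3/8)·log₂(3/8) + (1/8)·log₂(1/8) + (1/2)·log₂(1/2)]
  = 0.5306 + 0.3750 + 0.5000
  = 1.4056 bits
H(P,Q) = -[(1/16)·log₂(1/16) + (1/16)·log₂(1/16) + (3/8)·log₂(3/8) + (5/16)·log₂(5/16) + (1/16)·log₂(1/16) + (1/8)·log₂(1/8)]
  = 0.2500 + 0.2500 + 0.5306 + 0.5244 + 0.2500 + 0.3750
  = 2.1800 bits

I(P;Q) = H(P) + H(Q) - H(P,Q)
  = 1.0000 + 1.4056 - 2.1800
  = 0.2256 bits

Right side, with H(P|Q) computed directly from the conditional probabilities:
H(P|Q) = -Σ P(P,Q)·log₂ P(P|Q), where P(P|Q) = P(P,Q) / P(Q)
  (P=0,Q=0): P(P|Q) = (1/16)/(3/8) = 1/6;  -(1/16)·log₂(1/6) = 0.1616
  (P=0,Q=1): P(P|Q) = (1/16)/(1/8) = 1/2;  -(1/16)·log₂(1/2) = 0.0625
  (P=0,Q=2): P(P|Q) = (3/8)/(1/2) = 3/4;  -(3/8)·log₂(3/4) = 0.1556
  (P=1,Q=0): P(P|Q) = (5/16)/(3/8) = 5/6;  -(5/16)·log₂(5/6) = 0.0822
  (P=1,Q=1): P(P|Q) = (1/16)/(1/8) = 1/2;  -(1/16)·log₂(1/2) = 0.0625
  (P=1,Q=2): P(P|Q) = (1/8)/(1/2) = 1/4;  -(1/8)·log₂(1/4) = 0.2500
H(P|Q) = 0.1616 + 0.0625 + 0.1556 + 0.0822 + 0.0625 + 0.2500
  = 0.7744 bits
H(P) - H(P|Q) = 1.0000 - 0.7744 = 0.2256 bits

Both sides equal 0.2256 bits, so I(P;Q) = H(P) - H(P|Q) ✓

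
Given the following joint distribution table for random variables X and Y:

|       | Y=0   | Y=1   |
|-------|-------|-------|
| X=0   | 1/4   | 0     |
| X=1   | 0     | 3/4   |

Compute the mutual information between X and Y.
Marginal P(X) (row sums):
  P(X=0) = 1/4 + 0 = 1/4
  P(X=1) = 0 + 3/4 = 3/4
Marginal P(Y) (column sums):
  P(Y=0) = 1/4 + 0 = 1/4
  P(Y=1) = 0 + 3/4 = 3/4

H(X) = -[(1/4)·log₂(1/4) + (3/4)·log₂(3/4)]
  = 0.5000 + 0.3113
  = 0.8113 bits
H(Y) = -[(1/4)·log₂(1/4) + (3/4)·log₂(3/4)]
  = 0.5000 + 0.3113
  = 0.8113 bits
H(X,Y) = -[(1/4)·log₂(1/4) + (3/4)·log₂(3/4)]
  = 0.5000 + 0.3113
  = 0.8113 bits

I(X;Y) = H(X) + H(Y) - H(X,Y)
  = 0.8113 + 0.8113 - 0.8113
  = 0.8113 bits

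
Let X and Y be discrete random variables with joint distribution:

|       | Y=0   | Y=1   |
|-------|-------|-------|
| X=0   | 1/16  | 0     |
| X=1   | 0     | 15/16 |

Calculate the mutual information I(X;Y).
Marginal P(X) (row sums):
  P(X=0) = 1/16 + 0 = 1/16
  P(X=1) = 0 + 15/16 = 15/16
Marginal P(Y) (column sums):
  P(Y=0) = 1/16 + 0 = 1/16
  P(Y=1) = 0 + 15/16 = 15/16

H(X) = -[(1/16)·log₂(1/16) + (15/16)·log₂(15/16)]
  = 0.2500 + 0.0873
  = 0.3373 bits
H(Y) = -[(1/16)·log₂(1/16) + (15/16)·log₂(15/16)]
  = 0.2500 + 0.0873
  = 0.3373 bits
H(X,Y) = -[(1/16)·log₂(1/16) + (15/16)·log₂(15/16)]
  = 0.2500 + 0.0873
  = 0.3373 bits

I(X;Y) = H(X) + H(Y) - H(X,Y)
  = 0.3373 + 0.3373 - 0.3373
  = 0.3373 bits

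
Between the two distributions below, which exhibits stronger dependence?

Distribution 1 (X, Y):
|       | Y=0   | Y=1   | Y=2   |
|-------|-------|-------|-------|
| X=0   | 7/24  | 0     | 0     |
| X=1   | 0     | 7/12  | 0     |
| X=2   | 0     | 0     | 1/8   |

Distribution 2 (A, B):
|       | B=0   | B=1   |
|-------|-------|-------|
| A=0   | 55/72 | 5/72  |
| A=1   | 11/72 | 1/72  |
Distribution 1 (X, Y):
Marginal P(X) (row sums):
  P(X=0) = 7/24 + 0 + 0 = 7/24
  P(X=1) = 0 + 7/12 + 0 = 7/12
  P(X=2) = 0 + 0 + 1/8 = 1/8
Marginal P(Y) (column sums):
  P(Y=0) = 7/24 + 0 + 0 = 7/24
  P(Y=1) = 0 + 7/12 + 0 = 7/12
  P(Y=2) = 0 + 0 + 1/8 = 1/8

H(X) = -[(7/24)·log₂(7/24) + (7/12)·log₂(7/12) + (1/8)·log₂(1/8)]
  = 0.5185 + 0.4536 + 0.3750
  = 1.3471 bits
H(Y) = -[(7/24)·log₂(7/24) + (7/12)·log₂(7/12) + (1/8)·log₂(1/8)]
  = 0.5185 + 0.4536 + 0.3750
  = 1.3471 bits
H(X,Y) = -[(7/24)·log₂(7/24) + (7/12)·log₂(7/12) + (1/8)·log₂(1/8)]
  = 0.5185 + 0.4536 + 0.3750
  = 1.3471 bits

I(X;Y) = H(X) + H(Y) - H(X,Y)
  = 1.3471 + 1.3471 - 1.3471
  = 1.3471 bits

Distribution 2 (A, B):
Marginal P(A) (row sums):
  P(A=0) = 55/72 + 5/72 = 5/6
  P(A=1) = 11/72 + 1/72 = 1/6
Marginal P(B) (column sums):
  P(B=0) = 55/72 + 11/72 = 11/12
  P(B=1) = 5/72 + 1/72 = 1/12

H(A) = -[(5/6)·log₂(5/6) + (1/6)·log₂(1/6)]
  = 0.2192 + 0.4308
  = 0.6500 bits
H(B) = -[(11/12)·log₂(11/12) + (1/12)·log₂(1/12)]
  = 0.1151 + 0.2987
  = 0.4138 bits
H(A,B) = -[(55/72)·log₂(55/72) + (5/72)·log₂(5/72) + (11/72)·log₂(11/72) + (1/72)·log₂(1/72)]
  = 0.2968 + 0.2672 + 0.4141 + 0.0857
  = 1.0638 bits

I(A;B) = H(A) + H(B) - H(A,B)
  = 0.6500 + 0.4138 - 1.0638
  = 0.0000 bits

I(X;Y) = 1.3471 bits > I(A;B) = 0.0000 bits, so (X, Y) has the higher mutual information (stronger dependence).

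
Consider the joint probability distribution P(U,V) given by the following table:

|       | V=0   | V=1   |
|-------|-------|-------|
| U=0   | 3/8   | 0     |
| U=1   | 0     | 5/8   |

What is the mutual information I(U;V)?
Marginal P(U) (row sums):
  P(U=0) = 3/8 + 0 = 3/8
  P(U=1) = 0 + 5/8 = 5/8
Marginal P(V) (column sums):
  P(V=0) = 3/8 + 0 = 3/8
  P(V=1) = 0 + 5/8 = 5/8

H(U) = -[(3/8)·log₂(3/8) + (5/8)·log₂(5/8)]
  = 0.5306 + 0.4238
  = 0.9544 bits
H(V) = -[(3/8)·log₂(3/8) + (5/8)·log₂(5/8)]
  = 0.5306 + 0.4238
  = 0.9544 bits
H(U,V) = -[(3/8)·log₂(3/8) + (5/8)·log₂(5/8)]
  = 0.5306 + 0.4238
  = 0.9544 bits

I(U;V) = H(U) + H(V) - H(U,V)
  = 0.9544 + 0.9544 - 0.9544
  = 0.9544 bits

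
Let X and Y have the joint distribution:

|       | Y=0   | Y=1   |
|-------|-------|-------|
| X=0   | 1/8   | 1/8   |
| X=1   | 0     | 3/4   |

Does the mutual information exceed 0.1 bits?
Marginal P(X) (row sums):
  P(X=0) = 1/8 + 1/8 = 1/4
  P(X=1) = 0 + 3/4 = 3/4
Marginal P(Y) (column sums):
  P(Y=0) = 1/8 + 0 = 1/8
  P(Y=1) = 1/8 + 3/4 = 7/8

H(X) = -[(1/4)·log₂(1/4) + (3/4)·log₂(3/4)]
  = 0.5000 + 0.3113
  = 0.8113 bits
H(Y) = -[(1/8)·log₂(1/8) + (7/8)·log₂(7/8)]
  = 0.3750 + 0.1686
  = 0.5436 bits
H(X,Y) = -[(1/8)·log₂(1/8) + (1/8)·log₂(1/8) + (3/4)·log₂(3/4)]
  = 0.3750 + 0.3750 + 0.3113
  = 1.0613 bits

I(X;Y) = H(X) + H(Y) - H(X,Y)
  = 0.8113 + 0.5436 - 1.0613
  = 0.2936 bits

Yes. I(X;Y) = 0.2936 bits, which is > 0.1 bits.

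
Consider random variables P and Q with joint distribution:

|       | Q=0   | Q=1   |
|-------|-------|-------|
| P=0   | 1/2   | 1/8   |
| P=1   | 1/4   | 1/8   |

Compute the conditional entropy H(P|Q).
Marginal P(Q) (column sums):
  P(Q=0) = 1/2 + 1/4 = 3/4
  P(Q=1) = 1/8 + 1/8 = 1/4

H(P|Q) = -Σ P(P,Q)·log₂ P(P|Q), where P(P|Q) = P(P,Q) / P(Q)
  (P=0,Q=0): P(P|Q) = (1/2)/(3/4) = 2/3;  -(1/2)·log₂(2/3) = 0.2925
  (P=0,Q=1): P(P|Q) = (1/8)/(1/4) = 1/2;  -(1/8)·log₂(1/2) = 0.1250
  (P=1,Q=0): P(P|Q) = (1/4)/(3/4) = 1/3;  -(1/4)·log₂(1/3) = 0.3962
  (P=1,Q=1): P(P|Q) = (1/8)/(1/4) = 1/2;  -(1/8)·log₂(1/2) = 0.1250
H(P|Q) = 0.2925 + 0.1250 + 0.3962 + 0.1250
  = 0.9387 bits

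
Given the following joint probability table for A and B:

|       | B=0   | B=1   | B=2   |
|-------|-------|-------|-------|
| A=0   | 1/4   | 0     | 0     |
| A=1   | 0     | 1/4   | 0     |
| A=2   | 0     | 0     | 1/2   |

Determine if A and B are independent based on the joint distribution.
Marginal P(A) (row sums):
  P(A=0) = 1/4 + 0 + 0 = 1/4
  P(A=1) = 0 + 1/4 + 0 = 1/4
  P(A=2) = 0 + 0 + 1/2 = 1/2
Marginal P(B) (column sums):
  P(B=0) = 1/4 + 0 + 0 = 1/4
  P(B=1) = 0 + 1/4 + 0 = 1/4
  P(B=2) = 0 + 0 + 1/2 = 1/2

A and B are independent iff P(A=i,B=j) = P(A=i)·P(B=j) for every cell.
  P(A=0)·P(B=0) = 1/4 × 1/4 = 1/16, but P(A=0,B=0) = 1/4 ✗

No, A and B are not independent. Quantitatively, I(A;B) > 0:

H(A) = -[(1/4)·log₂(1/4) + (1/4)·log₂(1/4) + (1/2)·log₂(1/2)]
  = 0.5000 + 0.5000 + 0.5000
  = 1.5000 bits
H(B) = -[(1/4)·log₂(1/4) + (1/4)·log₂(1/4) + (1/2)·log₂(1/2)]
  = 0.5000 + 0.5000 + 0.5000
  = 1.5000 bits
H(A,B) = -[(1/4)·log₂(1/4) + (1/4)·log₂(1/4) + (1/2)·log₂(1/2)]
  = 0.5000 + 0.5000 + 0.5000
  = 1.5000 bits
I(A;B) = H(A) + H(B) - H(A,B) = 1.5000 + 1.5000 - 1.5000 = 1.5000 bits > 0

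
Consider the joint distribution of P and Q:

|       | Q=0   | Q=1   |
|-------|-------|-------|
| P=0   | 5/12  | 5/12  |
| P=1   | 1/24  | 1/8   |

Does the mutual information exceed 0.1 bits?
Marginal P(P) (row sums):
  P(P=0) = 5/12 + 5/12 = 5/6
  P(P=1) = 1/24 + 1/8 = 1/6
Marginal P(Q) (column sums):
  P(Q=0) = 5/12 + 1/24 = 11/24
  P(Q=1) = 5/12 + 1/8 = 13/24

H(P) = -[(5/6)·log₂(5/6) + (1/6)·log₂(1/6)]
  = 0.2192 + 0.4308
  = 0.6500 bits
H(Q) = -[(11/24)·log₂(11/24) + (13/24)·log₂(13/24)]
  = 0.5159 + 0.4791
  = 0.9950 bits
H(P,Q) = -[(5/12)·log₂(5/12) + (5/12)·log₂(5/12) + (1/24)·log₂(1/24) + (1/8)·log₂(1/8)]
  = 0.5263 + 0.5263 + 0.1910 + 0.3750
  = 1.6186 bits

I(P;Q) = H(P) + H(Q) - H(P,Q)
  = 0.6500 + 0.9950 - 1.6186
  = 0.0264 bits

No. I(P;Q) = 0.0264 bits, which is ≤ 0.1 bits.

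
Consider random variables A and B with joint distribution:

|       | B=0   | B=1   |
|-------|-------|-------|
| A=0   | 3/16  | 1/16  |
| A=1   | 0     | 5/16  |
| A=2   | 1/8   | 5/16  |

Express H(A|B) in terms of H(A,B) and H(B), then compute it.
H(A|B) = H(A,B) - H(B)

Marginal P(B) (column sums):
  P(B=0) = 3/16 + 0 + 1/8 = 5/16
  P(B=1) = 1/16 + 5/16 + 5/16 = 11/16

H(A,B) = -[(3/16)·log₂(3/16) + (1/16)·log₂(1/16) + (5/16)·log₂(5/16) + (1/8)·log₂(1/8) + (5/16)·log₂(5/16)]
  = 0.4528 + 0.2500 + 0.5244 + 0.3750 + 0.5244
  = 2.1266 bits
H(B) = -[(5/16)·log₂(5/16) + (11/16)·log₂(11/16)]
  = 0.5244 + 0.3716
  = 0.8960 bits

H(A|B) = 2.1266 - 0.8960 = 1.2306 bits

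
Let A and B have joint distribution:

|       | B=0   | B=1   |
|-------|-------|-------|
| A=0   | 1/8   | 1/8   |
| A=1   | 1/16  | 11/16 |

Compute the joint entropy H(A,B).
H(A,B) = -Σ P(A,B) log₂ P(A,B), summed over the non-zero cells:
H(A,B) = -[(1/8)·log₂(1/8) + (1/8)·log₂(1/8) + (1/16)·log₂(1/16) + (11/16)·log₂(11/16)]
  = 0.3750 + 0.3750 + 0.2500 + 0.3716
  = 1.3716 bits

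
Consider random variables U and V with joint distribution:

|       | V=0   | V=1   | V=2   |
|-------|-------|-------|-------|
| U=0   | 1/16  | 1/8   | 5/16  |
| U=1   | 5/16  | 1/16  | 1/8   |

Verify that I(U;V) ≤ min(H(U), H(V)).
Marginal P(U) (row sums):
  P(U=0) = 1/16 + 1/8 + 5/16 = 1/2
  P(U=1) = 5/16 + 1/16 + 1/8 = 1/2
Marginal P(V) (column sums):
  P(V=0) = 1/16 + 5/16 = 3/8
  P(V=1) = 1/8 + 1/16 = 3/16
  P(V=2) = 5/16 + 1/8 = 7/16

H(U) = -[(1/2)·log₂(1/2) + (1/2)·log₂(1/2)]
  = 0.5000 + 0.5000
  = 1.0000 bits
H(V) = -[(3/8)·log₂(3/8) + (3/16)·log₂(3/16) + (7/16)·log₂(7/16)]
  = 0.5306 + 0.4528 + 0.5218
  = 1.5052 bits
H(U,V) = -[(1/16)·log₂(1/16) + (1/8)·log₂(1/8) + (5/16)·log₂(5/16) + (5/16)·log₂(5/16) + (1/16)·log₂(1/16) + (1/8)·log₂(1/8)]
  = 0.2500 + 0.3750 + 0.5244 + 0.5244 + 0.2500 + 0.3750
  = 2.2988 bits

I(U;V) = H(U) + H(V) - H(U,V)
  = 1.0000 + 1.5052 - 2.2988
  = 0.2064 bits

min(H(U), H(V)) = min(1.0000, 1.5052) = 1.0000 bits
Since 0.2064 ≤ 1.0000, the bound is satisfied ✓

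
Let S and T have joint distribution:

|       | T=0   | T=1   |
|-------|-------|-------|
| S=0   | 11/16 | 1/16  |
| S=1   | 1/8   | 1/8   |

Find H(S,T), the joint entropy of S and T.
H(S,T) = -Σ P(S,T) log₂ P(S,T), summed over the non-zero cells:
H(S,T) = -[(11/16)·log₂(11/16) + (1/16)·log₂(1/16) + (1/8)·log₂(1/8) + (1/8)·log₂(1/8)]
  = 0.3716 + 0.2500 + 0.3750 + 0.3750
  = 1.3716 bits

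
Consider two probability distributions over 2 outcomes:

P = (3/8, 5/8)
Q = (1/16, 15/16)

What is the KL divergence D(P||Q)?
D(P||Q) = Σ P(i) log₂(P(i)/Q(i))
  i=0: (3/8) × log₂((3/8)/(1/16)) = (3/8) × log₂(6) = 0.9694
  i=1: (5/8) × log₂((5/8)/(15/16)) = (5/8) × log₂(2/3) = -0.3656
D(P||Q) = 0.9694 - 0.3656
  = 0.6038 bits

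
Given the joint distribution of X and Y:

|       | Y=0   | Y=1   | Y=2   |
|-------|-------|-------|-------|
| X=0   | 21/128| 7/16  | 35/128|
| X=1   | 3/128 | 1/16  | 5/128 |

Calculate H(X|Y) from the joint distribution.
Marginal P(Y) (column sums):
  P(Y=0) = 21/128 + 3/128 = 3/16
  P(Y=1) = 7/16 + 1/16 = 1/2
  P(Y=2) = 35/128 + 5/128 = 5/16

H(X|Y) = -Σ P(X,Y)·log₂ P(X|Y), where P(X|Y) = P(X,Y) / P(Y)
  (X=0,Y=0): P(X|Y) = (21/128)/(3/16) = 7/8;  -(21/128)·log₂(7/8) = 0.0316
  (X=0,Y=1): P(X|Y) = (7/16)/(1/2) = 7/8;  -(7/16)·log₂(7/8) = 0.0843
  (X=0,Y=2): P(X|Y) = (35/128)/(5/16) = 7/8;  -(35/128)·log₂(7/8) = 0.0527
  (X=1,Y=0): P(X|Y) = (3/128)/(3/16) = 1/8;  -(3/128)·log₂(1/8) = 0.0703
  (X=1,Y=1): P(X|Y) = (1/16)/(1/2) = 1/8;  -(1/16)·log₂(1/8) = 0.1875
  (X=1,Y=2): P(X|Y) = (5/128)/(5/16) = 1/8;  -(5/128)·log₂(1/8) = 0.1172
H(X|Y) = 0.0316 + 0.0843 + 0.0527 + 0.0703 + 0.1875 + 0.1172
  = 0.5436 bits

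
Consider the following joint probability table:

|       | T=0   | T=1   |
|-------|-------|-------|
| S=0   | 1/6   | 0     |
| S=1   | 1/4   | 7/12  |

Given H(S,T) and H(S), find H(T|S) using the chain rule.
From the chain rule: H(S,T) = H(S) + H(T|S)
Therefore: H(T|S) = H(S,T) - H(S)

H(S,T) = -[(1/6)·log₂(1/6) + (1/4)·log₂(1/4) + (7/12)·log₂(7/12)]
  = 0.4308 + 0.5000 + 0.4536
  = 1.3844 bits
Marginal P(S) (row sums):
  P(S=0) = 1/6 + 0 = 1/6
  P(S=1) = 1/4 + 7/12 = 5/6
H(S) = -[(1/6)·log₂(1/6) + (5/6)·log₂(5/6)]
  = 0.4308 + 0.2192
  = 0.6500 bits

H(T|S) = 1.3844 - 0.6500 = 0.7344 bits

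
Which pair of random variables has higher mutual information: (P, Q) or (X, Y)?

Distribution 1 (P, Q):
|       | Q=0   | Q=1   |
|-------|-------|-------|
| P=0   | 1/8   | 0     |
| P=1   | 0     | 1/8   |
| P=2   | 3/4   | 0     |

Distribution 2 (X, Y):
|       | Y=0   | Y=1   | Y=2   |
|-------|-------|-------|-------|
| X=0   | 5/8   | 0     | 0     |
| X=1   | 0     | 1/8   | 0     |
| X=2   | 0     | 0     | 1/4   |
Distribution 1 (P, Q):
Marginal P(P) (row sums):
  P(P=0) = 1/8 + 0 = 1/8
  P(P=1) = 0 + 1/8 = 1/8
  P(P=2) = 3/4 + 0 = 3/4
Marginal P(Q) (column sums):
  P(Q=0) = 1/8 + 0 + 3/4 = 7/8
  P(Q=1) = 0 + 1/8 + 0 = 1/8

H(P) = -[(1/8)·log₂(1/8) + (1/8)·log₂(1/8) + (3/4)·log₂(3/4)]
  = 0.3750 + 0.3750 + 0.3113
  = 1.0613 bits
H(Q) = -[(7/8)·log₂(7/8) + (1/8)·log₂(1/8)]
  = 0.1686 + 0.3750
  = 0.5436 bits
H(P,Q) = -[(1/8)·log₂(1/8) + (1/8)·log₂(1/8) + (3/4)·log₂(3/4)]
  = 0.3750 + 0.3750 + 0.3113
  = 1.0613 bits

I(P;Q) = H(P) + H(Q) - H(P,Q)
  = 1.0613 + 0.5436 - 1.0613
  = 0.5436 bits

Distribution 2 (X, Y):
Marginal P(X) (row sums):
  P(X=0) = 5/8 + 0 + 0 = 5/8
  P(X=1) = 0 + 1/8 + 0 = 1/8
  P(X=2) = 0 + 0 + 1/4 = 1/4
Marginal P(Y) (column sums):
  P(Y=0) = 5/8 + 0 + 0 = 5/8
  P(Y=1) = 0 + 1/8 + 0 = 1/8
  P(Y=2) = 0 + 0 + 1/4 = 1/4

H(X) = -[(5/8)·log₂(5/8) + (1/8)·log₂(1/8) + (1/4)·log₂(1/4)]
  = 0.4238 + 0.3750 + 0.5000
  = 1.2988 bits
H(Y) = -[(5/8)·log₂(5/8) + (1/8)·log₂(1/8) + (1/4)·log₂(1/4)]
  = 0.4238 + 0.3750 + 0.5000
  = 1.2988 bits
H(X,Y) = -[(5/8)·log₂(5/8) + (1/8)·log₂(1/8) + (1/4)·log₂(1/4)]
  = 0.4238 + 0.3750 + 0.5000
  = 1.2988 bits

I(X;Y) = H(X) + H(Y) - H(X,Y)
  = 1.2988 + 1.2988 - 1.2988
  = 1.2988 bits

I(X;Y) = 1.2988 bits > I(P;Q) = 0.5436 bits, so (X, Y) has the higher mutual information (stronger dependence).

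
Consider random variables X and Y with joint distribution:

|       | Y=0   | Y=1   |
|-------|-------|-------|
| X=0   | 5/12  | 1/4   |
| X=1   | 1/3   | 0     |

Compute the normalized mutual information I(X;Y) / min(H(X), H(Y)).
Marginal P(X) (row sums):
  P(X=0) = 5/12 + 1/4 = 2/3
  P(X=1) = 1/3 + 0 = 1/3
Marginal P(Y) (column sums):
  P(Y=0) = 5/12 + 1/3 = 3/4
  P(Y=1) = 1/4 + 0 = 1/4

H(X) = -[(2/3)·log₂(2/3) + (1/3)·log₂(1/3)]
  = 0.3900 + 0.5283
  = 0.9183 bits
H(Y) = -[(3/4)·log₂(3/4) + (1/4)·log₂(1/4)]
  = 0.3113 + 0.5000
  = 0.8113 bits
H(X,Y) = -[(5/12)·log₂(5/12) + (1/4)·log₂(1/4) + (1/3)·log₂(1/3)]
  = 0.5263 + 0.5000 + 0.5283
  = 1.5546 bits

I(X;Y) = H(X) + H(Y) - H(X,Y)
  = 0.9183 + 0.8113 - 1.5546
  = 0.1750 bits

min(H(X), H(Y)) = min(0.9183, 0.8113) = 0.8113 bits
Normalized MI = 0.1750 / 0.8113 = 0.2157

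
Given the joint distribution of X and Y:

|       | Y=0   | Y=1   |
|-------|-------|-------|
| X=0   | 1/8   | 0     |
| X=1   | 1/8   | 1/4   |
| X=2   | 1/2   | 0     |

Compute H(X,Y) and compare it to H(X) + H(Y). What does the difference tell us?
Marginal P(X) (row sums):
  P(X=0) = 1/8 + 0 = 1/8
  P(X=1) = 1/8 + 1/4 = 3/8
  P(X=2) = 1/2 + 0 = 1/2
Marginal P(Y) (column sums):
  P(Y=0) = 1/8 + 1/8 + 1/2 = 3/4
  P(Y=1) = 0 + 1/4 + 0 = 1/4

H(X,Y) = -[(1/8)·log₂(1/8) + (1/8)·log₂(1/8) + (1/4)·log₂(1/4) + (1/2)·log₂(1/2)]
  = 0.3750 + 0.3750 + 0.5000 + 0.5000
  = 1.7500 bits
H(X) = -[(1/8)·log₂(1/8) + (3/8)·log₂(3/8) + (1/2)·log₂(1/2)]
  = 0.3750 + 0.5306 + 0.5000
  = 1.4056 bits
H(Y) = -[(3/4)·log₂(3/4) + (1/4)·log₂(1/4)]
  = 0.3113 + 0.5000
  = 0.8113 bits

H(X) + H(Y) = 1.4056 + 0.8113 = 2.2169 bits
Difference: H(X) + H(Y) - H(X,Y) = 2.2169 - 1.7500 = 0.4669 bits = I(X;Y)

The difference is the mutual information; it is positive here, so X and Y are dependent (knowing one reduces uncertainty about the other by 0.4669 bits).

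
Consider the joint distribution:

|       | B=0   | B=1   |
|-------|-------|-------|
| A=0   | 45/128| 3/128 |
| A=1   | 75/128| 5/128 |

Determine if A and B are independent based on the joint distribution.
Marginal P(A) (row sums):
  P(A=0) = 45/128 + 3/128 = 3/8
  P(A=1) = 75/128 + 5/128 = 5/8
Marginal P(B) (column sums):
  P(B=0) = 45/128 + 75/128 = 15/16
  P(B=1) = 3/128 + 5/128 = 1/16

A and B are independent iff P(A=i,B=j) = P(A=i)·P(B=j) for every cell.
  P(A=0)·P(B=0) = 3/8 × 15/16 = 45/128 = P(A=0,B=0) ✓
  P(A=0)·P(B=1) = 3/8 × 1/16 = 3/128 = P(A=0,B=1) ✓
  P(A=1)·P(B=0) = 5/8 × 15/16 = 75/128 = P(A=1,B=0) ✓
  P(A=1)·P(B=1) = 5/8 × 1/16 = 5/128 = P(A=1,B=1) ✓

Yes, A and B are independent: every cell factors, so I(A;B) = 0 bits.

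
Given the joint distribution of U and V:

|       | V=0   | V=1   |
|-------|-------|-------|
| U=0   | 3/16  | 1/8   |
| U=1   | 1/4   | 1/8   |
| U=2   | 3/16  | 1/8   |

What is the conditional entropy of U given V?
Marginal P(V) (column sums):
  P(V=0) = 3/16 + 1/4 + 3/16 = 5/8
  P(V=1) = 1/8 + 1/8 + 1/8 = 3/8

H(U|V) = -Σ P(U,V)·log₂ P(U|V), where P(U|V) = P(U,V) / P(V)
  (U=0,V=0): P(U|V) = (3/16)/(5/8) = 3/10;  -(3/16)·log₂(3/10) = 0.3257
  (U=0,V=1): P(U|V) = (1/8)/(3/8) = 1/3;  -(1/8)·log₂(1/3) = 0.1981
  (U=1,V=0): P(U|V) = (1/4)/(5/8) = 2/5;  -(1/4)·log₂(2/5) = 0.3305
  (U=1,V=1): P(U|V) = (1/8)/(3/8) = 1/3;  -(1/8)·log₂(1/3) = 0.1981
  (U=2,V=0): P(U|V) = (3/16)/(5/8) = 3/10;  -(3/16)·log₂(3/10) = 0.3257
  (U=2,V=1): P(U|V) = (1/8)/(3/8) = 1/3;  -(1/8)·log₂(1/3) = 0.1981
H(U|V) = 0.3257 + 0.1981 + 0.3305 + 0.1981 + 0.3257 + 0.1981
  = 1.5762 bits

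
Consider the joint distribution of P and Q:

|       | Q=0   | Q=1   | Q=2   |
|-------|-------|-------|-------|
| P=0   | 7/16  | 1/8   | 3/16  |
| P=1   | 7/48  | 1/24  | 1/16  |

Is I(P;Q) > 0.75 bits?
Marginal P(P) (row sums):
  P(P=0) = 7/16 + 1/8 + 3/16 = 3/4
  P(P=1) = 7/48 + 1/24 + 1/16 = 1/4
Marginal P(Q) (column sums):
  P(Q=0) = 7/16 + 7/48 = 7/12
  P(Q=1) = 1/8 + 1/24 = 1/6
  P(Q=2) = 3/16 + 1/16 = 1/4

H(P) = -[(3/4)·log₂(3/4) + (1/4)·log₂(1/4)]
  = 0.3113 + 0.5000
  = 0.8113 bits
H(Q) = -[(7/12)·log₂(7/12) + (1/6)·log₂(1/6) + (1/4)·log₂(1/4)]
  = 0.4536 + 0.4308 + 0.5000
  = 1.3844 bits
H(P,Q) = -[(7/16)·log₂(7/16) + (1/8)·log₂(1/8) + (3/16)·log₂(3/16) + (7/48)·log₂(7/48) + (1/24)·log₂(1/24) + (1/16)·log₂(1/16)]
  = 0.5218 + 0.3750 + 0.4528 + 0.4051 + 0.1910 + 0.2500
  = 2.1957 bits

I(P;Q) = H(P) + H(Q) - H(P,Q)
  = 0.8113 + 1.3844 - 2.1957
  = 0.0000 bits

No. I(P;Q) = 0.0000 bits, which is ≤ 0.75 bits.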